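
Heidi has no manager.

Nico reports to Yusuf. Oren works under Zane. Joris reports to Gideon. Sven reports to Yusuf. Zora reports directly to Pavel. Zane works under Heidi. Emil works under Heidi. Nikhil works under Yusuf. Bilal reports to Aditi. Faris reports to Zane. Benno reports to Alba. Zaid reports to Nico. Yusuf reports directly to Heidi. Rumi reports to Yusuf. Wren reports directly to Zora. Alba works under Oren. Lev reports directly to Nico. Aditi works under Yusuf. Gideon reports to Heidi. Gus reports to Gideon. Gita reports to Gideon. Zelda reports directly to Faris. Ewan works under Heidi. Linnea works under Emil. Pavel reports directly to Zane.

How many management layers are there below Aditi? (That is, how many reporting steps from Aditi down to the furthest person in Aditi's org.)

The longest chain under Aditi runs Aditi → Bilal, which is 1 level below Aditi.

1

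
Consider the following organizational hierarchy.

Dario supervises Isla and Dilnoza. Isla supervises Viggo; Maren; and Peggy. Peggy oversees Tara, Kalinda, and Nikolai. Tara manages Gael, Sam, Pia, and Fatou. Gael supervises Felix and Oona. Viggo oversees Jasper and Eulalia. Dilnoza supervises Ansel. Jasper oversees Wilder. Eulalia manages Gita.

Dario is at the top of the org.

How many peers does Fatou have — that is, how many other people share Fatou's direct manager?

Fatou reports to Tara. Tara's other direct reports are Gael, Sam, Pia — 3 peers.

3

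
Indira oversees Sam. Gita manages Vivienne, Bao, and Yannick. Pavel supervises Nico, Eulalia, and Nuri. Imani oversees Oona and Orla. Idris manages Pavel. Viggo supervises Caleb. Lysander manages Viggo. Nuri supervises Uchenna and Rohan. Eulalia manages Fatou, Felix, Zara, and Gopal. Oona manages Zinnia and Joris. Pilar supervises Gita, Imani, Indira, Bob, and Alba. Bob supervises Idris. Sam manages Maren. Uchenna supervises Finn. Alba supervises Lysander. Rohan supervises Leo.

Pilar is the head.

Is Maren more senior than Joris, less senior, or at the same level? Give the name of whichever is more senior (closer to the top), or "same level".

same level

Both Maren and Joris are 3 levels below Pilar.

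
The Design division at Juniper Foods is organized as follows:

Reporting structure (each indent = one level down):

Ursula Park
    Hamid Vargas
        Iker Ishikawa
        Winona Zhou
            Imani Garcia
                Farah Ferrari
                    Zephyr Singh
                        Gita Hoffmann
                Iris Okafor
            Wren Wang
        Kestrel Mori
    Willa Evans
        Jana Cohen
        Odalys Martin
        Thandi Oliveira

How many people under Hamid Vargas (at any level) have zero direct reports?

The people in Hamid Vargas's organization with no one reporting to them are Kestrel Mori, Wren Wang, Iris Okafor, Gita Hoffmann, Iker Ishikawa. That is 5.

5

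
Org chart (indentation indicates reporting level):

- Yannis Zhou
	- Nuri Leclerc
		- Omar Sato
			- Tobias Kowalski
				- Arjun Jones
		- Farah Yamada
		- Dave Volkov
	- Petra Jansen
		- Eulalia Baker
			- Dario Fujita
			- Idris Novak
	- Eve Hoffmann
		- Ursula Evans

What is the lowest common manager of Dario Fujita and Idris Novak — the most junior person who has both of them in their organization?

Dario Fujita's chain of managers is Eulalia Baker, Petra Jansen, Yannis Zhou. Idris Novak's chain of managers is Eulalia Baker, Petra Jansen, Yannis Zhou. The first manager that appears in both chains is Eulalia Baker.

Eulalia Baker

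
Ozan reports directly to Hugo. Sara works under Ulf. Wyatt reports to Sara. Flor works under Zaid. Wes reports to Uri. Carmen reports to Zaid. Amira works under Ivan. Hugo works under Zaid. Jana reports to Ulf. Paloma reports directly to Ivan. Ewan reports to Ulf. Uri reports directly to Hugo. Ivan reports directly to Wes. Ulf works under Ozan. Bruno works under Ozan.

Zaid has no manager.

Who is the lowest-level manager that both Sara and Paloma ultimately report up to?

Sara's chain of managers is Ulf, Ozan, Hugo, Zaid. Paloma's chain of managers is Ivan, Wes, Uri, Hugo, Zaid. The first manager that appears in both chains is Hugo.

Hugo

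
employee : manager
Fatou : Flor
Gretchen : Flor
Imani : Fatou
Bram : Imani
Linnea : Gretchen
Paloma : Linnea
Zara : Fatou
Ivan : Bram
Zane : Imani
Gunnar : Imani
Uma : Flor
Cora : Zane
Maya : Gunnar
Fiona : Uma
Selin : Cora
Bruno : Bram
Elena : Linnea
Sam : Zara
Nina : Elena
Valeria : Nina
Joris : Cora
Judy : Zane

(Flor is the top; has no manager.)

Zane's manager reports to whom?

Zane reports to Imani, and Imani reports to Fatou. So Zane's skip-level manager is Fatou.

Fatou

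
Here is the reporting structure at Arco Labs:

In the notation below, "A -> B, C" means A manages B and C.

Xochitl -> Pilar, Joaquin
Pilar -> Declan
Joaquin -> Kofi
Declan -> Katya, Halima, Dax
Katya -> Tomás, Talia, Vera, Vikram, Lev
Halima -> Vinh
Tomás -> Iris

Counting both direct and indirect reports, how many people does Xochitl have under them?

Xochitl directly manages Pilar, Joaquin. Under Pilar: Declan, Dax, Halima, Vinh, Katya, Lev, Vikram, Vera, Talia, Tomás, Iris (11). Under Joaquin: Kofi (1). So Xochitl's organization is 2 direct reports plus everyone under them: 12 + 2 = 14.

14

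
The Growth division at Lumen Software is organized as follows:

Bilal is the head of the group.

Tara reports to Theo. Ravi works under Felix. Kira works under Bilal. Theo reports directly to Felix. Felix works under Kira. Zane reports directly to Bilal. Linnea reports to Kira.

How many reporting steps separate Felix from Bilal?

Chain from Felix up to Bilal: Felix → Kira → Bilal. That is 2 steps up, so Felix is 2 levels below Bilal.

2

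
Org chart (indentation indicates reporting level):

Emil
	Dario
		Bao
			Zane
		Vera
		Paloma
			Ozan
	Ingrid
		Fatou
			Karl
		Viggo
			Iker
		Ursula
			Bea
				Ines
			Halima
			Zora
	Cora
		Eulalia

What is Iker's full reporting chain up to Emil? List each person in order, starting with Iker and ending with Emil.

Iker -> Viggo -> Ingrid -> Emil

Iker reports to Viggo. Viggo reports to Ingrid. Ingrid reports to Emil. Emil is at the top.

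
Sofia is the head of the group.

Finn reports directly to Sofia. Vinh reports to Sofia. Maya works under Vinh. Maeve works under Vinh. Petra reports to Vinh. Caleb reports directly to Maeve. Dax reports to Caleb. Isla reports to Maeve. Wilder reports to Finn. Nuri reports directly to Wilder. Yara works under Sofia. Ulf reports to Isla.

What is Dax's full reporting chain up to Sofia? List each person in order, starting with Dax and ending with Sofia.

Dax reports to Caleb. Caleb reports to Maeve. Maeve reports to Vinh. Vinh reports to Sofia. Sofia is at the top.

Dax -> Caleb -> Maeve -> Vinh -> Sofia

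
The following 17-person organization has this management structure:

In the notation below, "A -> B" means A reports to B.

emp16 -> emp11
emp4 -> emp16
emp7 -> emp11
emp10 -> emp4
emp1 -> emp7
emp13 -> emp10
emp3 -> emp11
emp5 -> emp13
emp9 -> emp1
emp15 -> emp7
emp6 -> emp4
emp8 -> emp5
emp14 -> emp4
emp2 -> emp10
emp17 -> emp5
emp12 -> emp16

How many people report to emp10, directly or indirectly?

5

emp10 directly manages emp13, emp2. Under emp13: emp5, emp17, emp8 (3). emp2 has no reports. So emp10's organization is 2 direct reports plus everyone under them: 4 + 1 = 5.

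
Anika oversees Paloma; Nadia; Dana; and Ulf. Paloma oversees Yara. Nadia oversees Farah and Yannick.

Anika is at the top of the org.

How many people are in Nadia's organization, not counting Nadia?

2

Nadia directly manages Farah, Yannick. Farah has no reports. Yannick has no reports. So Nadia's organization is 2 direct reports plus everyone under them: 1 + 1 = 2.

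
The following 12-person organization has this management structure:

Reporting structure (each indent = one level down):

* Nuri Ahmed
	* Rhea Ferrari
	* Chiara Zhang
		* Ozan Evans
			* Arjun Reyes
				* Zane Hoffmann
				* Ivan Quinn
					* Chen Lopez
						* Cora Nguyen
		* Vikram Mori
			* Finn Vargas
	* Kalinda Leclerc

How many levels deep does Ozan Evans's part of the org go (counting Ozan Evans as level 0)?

The longest chain under Ozan Evans runs Ozan Evans → Arjun Reyes → Ivan Quinn → Chen Lopez → Cora Nguyen, which is 4 levels below Ozan Evans.

4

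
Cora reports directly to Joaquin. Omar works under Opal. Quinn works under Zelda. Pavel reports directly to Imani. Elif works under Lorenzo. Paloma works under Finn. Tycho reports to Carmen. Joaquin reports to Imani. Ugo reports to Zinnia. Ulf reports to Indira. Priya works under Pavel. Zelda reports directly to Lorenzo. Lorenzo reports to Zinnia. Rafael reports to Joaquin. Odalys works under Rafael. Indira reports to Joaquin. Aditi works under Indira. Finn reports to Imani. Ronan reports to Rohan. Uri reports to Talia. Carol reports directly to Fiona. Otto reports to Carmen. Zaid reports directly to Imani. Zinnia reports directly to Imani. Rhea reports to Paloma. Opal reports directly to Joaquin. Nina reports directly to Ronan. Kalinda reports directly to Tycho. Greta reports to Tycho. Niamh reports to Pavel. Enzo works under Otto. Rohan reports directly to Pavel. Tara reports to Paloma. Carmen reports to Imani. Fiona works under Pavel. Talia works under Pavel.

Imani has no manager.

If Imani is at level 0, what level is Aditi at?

3

Chain from Aditi up to Imani: Aditi → Indira → Joaquin → Imani. That is 3 steps up, so Aditi is 3 levels below Imani.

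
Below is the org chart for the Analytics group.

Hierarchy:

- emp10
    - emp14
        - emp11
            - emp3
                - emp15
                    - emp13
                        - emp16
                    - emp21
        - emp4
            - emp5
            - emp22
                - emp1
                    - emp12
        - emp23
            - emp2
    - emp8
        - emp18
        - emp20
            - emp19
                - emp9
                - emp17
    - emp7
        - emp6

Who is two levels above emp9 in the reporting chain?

emp20

emp9 reports to emp19, and emp19 reports to emp20. So emp9's skip-level manager is emp20.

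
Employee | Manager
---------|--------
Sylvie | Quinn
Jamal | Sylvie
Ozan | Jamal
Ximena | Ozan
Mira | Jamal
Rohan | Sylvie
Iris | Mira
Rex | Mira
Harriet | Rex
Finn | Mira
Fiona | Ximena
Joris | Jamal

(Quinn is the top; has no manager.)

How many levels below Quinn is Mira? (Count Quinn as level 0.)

Chain from Mira up to Quinn: Mira → Jamal → Sylvie → Quinn. That is 3 steps up, so Mira is 3 levels below Quinn.

3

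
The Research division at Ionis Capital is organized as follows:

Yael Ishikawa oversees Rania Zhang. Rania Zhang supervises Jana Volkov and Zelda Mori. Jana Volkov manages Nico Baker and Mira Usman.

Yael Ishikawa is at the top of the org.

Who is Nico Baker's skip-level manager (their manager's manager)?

Nico Baker reports to Jana Volkov, and Jana Volkov reports to Rania Zhang. So Nico Baker's skip-level manager is Rania Zhang.

Rania Zhang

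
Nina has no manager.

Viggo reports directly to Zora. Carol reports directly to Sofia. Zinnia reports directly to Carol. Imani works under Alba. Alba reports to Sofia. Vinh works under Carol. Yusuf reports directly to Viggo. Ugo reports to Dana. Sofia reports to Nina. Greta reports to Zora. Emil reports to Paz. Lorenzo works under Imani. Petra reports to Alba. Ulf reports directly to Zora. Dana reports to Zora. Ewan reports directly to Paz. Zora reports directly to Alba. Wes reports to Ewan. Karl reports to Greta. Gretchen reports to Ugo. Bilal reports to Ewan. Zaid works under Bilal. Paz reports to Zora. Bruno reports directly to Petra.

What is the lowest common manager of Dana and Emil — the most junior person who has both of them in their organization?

Zora

Dana's chain of managers is Zora, Alba, Sofia, Nina. Emil's chain of managers is Paz, Zora, Alba, Sofia, Nina. The first manager that appears in both chains is Zora.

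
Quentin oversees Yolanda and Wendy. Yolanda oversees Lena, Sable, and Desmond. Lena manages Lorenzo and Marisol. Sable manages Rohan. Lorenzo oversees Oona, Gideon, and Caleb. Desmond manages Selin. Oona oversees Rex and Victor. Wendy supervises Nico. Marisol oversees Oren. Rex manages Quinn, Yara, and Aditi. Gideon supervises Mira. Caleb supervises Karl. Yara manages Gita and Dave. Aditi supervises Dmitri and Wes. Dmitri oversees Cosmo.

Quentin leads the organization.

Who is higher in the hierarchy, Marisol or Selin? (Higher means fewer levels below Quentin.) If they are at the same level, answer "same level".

Both Marisol and Selin are 3 levels below Quentin.

same level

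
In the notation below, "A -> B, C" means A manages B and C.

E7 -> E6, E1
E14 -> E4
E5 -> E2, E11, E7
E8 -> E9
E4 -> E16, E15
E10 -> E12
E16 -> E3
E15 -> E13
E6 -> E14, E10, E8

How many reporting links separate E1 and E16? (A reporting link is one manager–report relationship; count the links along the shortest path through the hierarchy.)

5

E1 is 1 level below E7, and E16 is 4 levels below E7 (their lowest common manager). The shortest path runs up from E1 to E7 and back down to E16: 1 + 4 = 5 links.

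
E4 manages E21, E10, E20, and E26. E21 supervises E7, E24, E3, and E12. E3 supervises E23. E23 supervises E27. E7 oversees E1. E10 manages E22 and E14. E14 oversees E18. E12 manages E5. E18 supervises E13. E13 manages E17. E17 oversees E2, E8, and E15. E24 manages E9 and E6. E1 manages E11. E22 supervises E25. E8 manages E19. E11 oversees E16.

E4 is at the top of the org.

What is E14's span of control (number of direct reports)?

1

E14 directly manages E18. That is 1 direct report.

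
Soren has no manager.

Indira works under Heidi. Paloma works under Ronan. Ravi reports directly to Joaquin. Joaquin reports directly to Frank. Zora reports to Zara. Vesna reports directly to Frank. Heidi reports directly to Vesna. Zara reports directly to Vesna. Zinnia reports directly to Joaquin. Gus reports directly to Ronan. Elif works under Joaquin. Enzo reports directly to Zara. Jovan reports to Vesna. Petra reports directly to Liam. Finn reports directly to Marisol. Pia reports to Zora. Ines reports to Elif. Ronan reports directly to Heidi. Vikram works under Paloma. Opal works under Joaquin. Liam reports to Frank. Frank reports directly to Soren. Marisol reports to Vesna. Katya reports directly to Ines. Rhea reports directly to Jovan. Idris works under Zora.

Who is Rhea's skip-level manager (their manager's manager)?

Rhea reports to Jovan, and Jovan reports to Vesna. So Rhea's skip-level manager is Vesna.

Vesna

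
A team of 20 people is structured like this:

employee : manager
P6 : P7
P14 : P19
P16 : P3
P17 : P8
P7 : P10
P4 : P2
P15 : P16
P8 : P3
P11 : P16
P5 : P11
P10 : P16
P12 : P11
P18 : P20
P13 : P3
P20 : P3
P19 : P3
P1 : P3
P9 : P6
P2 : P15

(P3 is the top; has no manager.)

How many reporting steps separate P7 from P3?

Chain from P7 up to P3: P7 → P10 → P16 → P3. That is 3 steps up, so P7 is 3 levels below P3.

3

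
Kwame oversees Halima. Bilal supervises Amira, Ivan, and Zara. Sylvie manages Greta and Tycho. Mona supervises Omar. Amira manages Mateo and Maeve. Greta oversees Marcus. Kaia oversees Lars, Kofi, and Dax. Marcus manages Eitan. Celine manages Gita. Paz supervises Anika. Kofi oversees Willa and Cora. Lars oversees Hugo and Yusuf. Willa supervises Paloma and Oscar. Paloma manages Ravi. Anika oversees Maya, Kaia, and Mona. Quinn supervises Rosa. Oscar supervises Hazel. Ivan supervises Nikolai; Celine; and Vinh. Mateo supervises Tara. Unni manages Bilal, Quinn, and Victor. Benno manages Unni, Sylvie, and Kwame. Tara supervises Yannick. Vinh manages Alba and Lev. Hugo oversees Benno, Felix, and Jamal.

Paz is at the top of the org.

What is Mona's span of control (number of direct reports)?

1

Mona directly manages Omar. That is 1 direct report.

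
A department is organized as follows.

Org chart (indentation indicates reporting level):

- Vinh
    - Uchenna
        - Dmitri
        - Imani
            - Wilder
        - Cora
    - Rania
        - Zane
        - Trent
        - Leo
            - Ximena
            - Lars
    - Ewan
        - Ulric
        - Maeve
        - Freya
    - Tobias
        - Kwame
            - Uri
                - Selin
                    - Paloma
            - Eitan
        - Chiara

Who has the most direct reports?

Vinh

Direct-report counts: Vinh has 4; Tobias has 2; Kwame has 2; Uri has 1; Selin has 1; Ewan has 3; Rania has 3; Leo has 2; Uchenna has 3; Imani has 1. The largest is 4, held by Vinh.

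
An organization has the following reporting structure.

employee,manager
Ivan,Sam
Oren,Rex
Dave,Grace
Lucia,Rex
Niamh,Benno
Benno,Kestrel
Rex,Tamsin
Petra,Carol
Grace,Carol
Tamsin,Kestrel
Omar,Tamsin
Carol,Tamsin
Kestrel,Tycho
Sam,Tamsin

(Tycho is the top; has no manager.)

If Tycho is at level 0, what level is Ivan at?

Chain from Ivan up to Tycho: Ivan → Sam → Tamsin → Kestrel → Tycho. That is 4 steps up, so Ivan is 4 levels below Tycho.

4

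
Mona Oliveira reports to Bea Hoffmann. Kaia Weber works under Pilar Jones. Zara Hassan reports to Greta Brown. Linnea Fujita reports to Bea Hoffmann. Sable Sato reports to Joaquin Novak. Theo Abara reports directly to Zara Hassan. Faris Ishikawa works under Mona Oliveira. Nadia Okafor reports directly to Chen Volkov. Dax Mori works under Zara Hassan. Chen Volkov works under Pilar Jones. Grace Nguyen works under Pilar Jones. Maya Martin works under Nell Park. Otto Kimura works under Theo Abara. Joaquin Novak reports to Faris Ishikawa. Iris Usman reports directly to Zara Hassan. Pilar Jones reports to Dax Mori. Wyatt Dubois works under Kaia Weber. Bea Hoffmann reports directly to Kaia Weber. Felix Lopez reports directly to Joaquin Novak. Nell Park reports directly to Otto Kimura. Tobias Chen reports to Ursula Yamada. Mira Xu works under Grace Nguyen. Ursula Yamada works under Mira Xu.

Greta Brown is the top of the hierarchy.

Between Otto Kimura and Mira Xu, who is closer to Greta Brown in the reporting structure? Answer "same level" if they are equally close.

Otto Kimura is 3 levels below Greta Brown; Mira Xu is 5. Otto Kimura is higher.

Otto Kimura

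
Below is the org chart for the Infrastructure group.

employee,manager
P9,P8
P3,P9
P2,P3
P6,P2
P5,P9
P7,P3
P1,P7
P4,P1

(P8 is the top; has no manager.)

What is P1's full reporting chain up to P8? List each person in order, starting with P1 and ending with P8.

P1 reports to P7. P7 reports to P3. P3 reports to P9. P9 reports to P8. P8 is at the top.

P1 -> P7 -> P3 -> P9 -> P8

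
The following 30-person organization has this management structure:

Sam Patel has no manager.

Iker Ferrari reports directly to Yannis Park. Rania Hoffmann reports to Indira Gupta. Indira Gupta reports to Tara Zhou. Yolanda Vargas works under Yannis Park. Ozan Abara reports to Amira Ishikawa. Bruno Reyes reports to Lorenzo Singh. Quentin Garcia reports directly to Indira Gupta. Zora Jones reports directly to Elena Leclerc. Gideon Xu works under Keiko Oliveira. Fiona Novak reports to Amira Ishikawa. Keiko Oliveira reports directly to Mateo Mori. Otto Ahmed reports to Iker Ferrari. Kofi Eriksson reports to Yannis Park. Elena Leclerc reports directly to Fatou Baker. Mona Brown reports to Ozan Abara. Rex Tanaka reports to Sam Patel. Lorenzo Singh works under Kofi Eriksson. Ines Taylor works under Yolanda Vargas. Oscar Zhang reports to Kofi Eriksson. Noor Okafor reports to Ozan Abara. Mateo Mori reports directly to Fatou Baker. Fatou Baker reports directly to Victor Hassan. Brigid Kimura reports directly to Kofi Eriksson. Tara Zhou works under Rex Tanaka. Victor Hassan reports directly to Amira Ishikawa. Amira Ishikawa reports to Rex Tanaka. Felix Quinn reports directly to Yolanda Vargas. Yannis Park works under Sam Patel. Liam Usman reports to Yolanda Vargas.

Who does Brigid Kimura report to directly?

Brigid Kimura reports directly to Kofi Eriksson.

Kofi Eriksson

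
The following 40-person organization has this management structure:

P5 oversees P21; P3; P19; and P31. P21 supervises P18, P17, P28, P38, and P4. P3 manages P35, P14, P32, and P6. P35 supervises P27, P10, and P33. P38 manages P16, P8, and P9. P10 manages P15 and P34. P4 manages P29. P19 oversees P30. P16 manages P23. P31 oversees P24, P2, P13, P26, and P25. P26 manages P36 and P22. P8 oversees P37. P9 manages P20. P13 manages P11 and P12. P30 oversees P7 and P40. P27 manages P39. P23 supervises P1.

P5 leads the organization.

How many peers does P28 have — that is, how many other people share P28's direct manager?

P28 reports to P21. P21's other direct reports are P18, P17, P38, P4 — 4 peers.

4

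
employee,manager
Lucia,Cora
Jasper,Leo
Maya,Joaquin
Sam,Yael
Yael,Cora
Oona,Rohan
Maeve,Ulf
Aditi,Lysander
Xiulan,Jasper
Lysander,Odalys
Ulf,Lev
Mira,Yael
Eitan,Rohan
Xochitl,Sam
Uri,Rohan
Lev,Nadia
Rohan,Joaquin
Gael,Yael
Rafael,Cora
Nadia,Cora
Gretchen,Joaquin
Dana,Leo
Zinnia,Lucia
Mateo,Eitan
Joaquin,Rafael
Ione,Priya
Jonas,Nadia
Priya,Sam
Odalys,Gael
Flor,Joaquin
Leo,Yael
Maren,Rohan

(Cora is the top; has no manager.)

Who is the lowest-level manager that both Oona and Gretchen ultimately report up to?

Joaquin

Oona's chain of managers is Rohan, Joaquin, Rafael, Cora. Gretchen's chain of managers is Joaquin, Rafael, Cora. The first manager that appears in both chains is Joaquin.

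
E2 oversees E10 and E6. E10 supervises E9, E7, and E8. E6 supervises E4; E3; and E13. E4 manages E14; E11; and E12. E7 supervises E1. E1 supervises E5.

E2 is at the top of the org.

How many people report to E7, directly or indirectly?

2

E7 directly manages E1. Under E1: E5 (1). That's 2 in total.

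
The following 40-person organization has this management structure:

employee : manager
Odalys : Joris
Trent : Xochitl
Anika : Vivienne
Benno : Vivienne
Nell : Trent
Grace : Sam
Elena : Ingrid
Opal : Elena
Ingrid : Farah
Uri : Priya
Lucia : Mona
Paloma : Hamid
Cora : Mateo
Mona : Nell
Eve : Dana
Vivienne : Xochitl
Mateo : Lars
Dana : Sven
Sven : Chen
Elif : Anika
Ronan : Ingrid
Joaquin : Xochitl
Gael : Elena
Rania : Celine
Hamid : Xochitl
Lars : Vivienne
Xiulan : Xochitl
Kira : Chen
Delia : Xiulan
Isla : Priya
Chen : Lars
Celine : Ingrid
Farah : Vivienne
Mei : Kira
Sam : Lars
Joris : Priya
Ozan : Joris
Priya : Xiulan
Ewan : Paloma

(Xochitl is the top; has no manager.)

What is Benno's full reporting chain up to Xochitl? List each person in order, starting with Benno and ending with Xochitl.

Benno -> Vivienne -> Xochitl

Benno reports to Vivienne. Vivienne reports to Xochitl. Xochitl is at the top.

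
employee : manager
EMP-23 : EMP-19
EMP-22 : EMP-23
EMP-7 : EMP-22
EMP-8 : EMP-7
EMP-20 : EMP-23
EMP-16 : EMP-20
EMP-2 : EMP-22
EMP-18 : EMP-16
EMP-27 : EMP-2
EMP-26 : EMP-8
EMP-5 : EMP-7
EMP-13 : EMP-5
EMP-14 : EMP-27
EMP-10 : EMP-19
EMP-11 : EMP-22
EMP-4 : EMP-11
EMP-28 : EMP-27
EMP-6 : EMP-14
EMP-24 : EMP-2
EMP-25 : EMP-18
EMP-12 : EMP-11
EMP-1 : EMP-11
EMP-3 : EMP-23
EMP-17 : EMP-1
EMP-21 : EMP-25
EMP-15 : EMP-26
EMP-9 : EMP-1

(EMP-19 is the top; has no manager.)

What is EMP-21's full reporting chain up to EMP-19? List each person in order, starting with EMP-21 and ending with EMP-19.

EMP-21 -> EMP-25 -> EMP-18 -> EMP-16 -> EMP-20 -> EMP-23 -> EMP-19

EMP-21 reports to EMP-25. EMP-25 reports to EMP-18. EMP-18 reports to EMP-16. EMP-16 reports to EMP-20. EMP-20 reports to EMP-23. EMP-23 reports to EMP-19. EMP-19 is at the top.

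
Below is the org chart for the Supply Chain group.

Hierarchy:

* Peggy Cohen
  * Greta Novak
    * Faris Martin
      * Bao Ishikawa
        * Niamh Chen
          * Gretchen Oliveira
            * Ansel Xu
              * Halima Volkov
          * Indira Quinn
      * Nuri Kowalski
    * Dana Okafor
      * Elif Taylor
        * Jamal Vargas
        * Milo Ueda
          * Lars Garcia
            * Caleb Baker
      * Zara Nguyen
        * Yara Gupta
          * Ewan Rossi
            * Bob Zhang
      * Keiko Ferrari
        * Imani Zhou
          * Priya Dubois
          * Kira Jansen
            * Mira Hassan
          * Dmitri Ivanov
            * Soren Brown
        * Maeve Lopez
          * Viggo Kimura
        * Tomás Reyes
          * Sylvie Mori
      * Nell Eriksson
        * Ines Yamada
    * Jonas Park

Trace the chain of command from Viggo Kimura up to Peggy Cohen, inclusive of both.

Viggo Kimura reports to Maeve Lopez. Maeve Lopez reports to Keiko Ferrari. Keiko Ferrari reports to Dana Okafor. Dana Okafor reports to Greta Novak. Greta Novak reports to Peggy Cohen. Peggy Cohen is at the top.

Viggo Kimura -> Maeve Lopez -> Keiko Ferrari -> Dana Okafor -> Greta Novak -> Peggy Cohen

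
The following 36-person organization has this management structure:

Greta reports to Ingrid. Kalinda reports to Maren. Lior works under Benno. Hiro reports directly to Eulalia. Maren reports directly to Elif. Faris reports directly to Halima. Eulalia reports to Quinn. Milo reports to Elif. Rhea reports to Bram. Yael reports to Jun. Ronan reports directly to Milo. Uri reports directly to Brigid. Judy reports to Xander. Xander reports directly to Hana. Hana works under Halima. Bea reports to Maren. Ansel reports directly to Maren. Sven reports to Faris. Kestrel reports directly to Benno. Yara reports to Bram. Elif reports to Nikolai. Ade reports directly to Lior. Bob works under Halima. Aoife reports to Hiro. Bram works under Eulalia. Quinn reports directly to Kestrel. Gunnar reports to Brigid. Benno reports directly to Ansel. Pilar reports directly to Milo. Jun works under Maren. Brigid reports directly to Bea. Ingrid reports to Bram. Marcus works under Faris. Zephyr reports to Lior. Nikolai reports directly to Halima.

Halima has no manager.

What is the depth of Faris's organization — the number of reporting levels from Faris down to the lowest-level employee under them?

1

The longest chain under Faris runs Faris → Marcus, which is 1 level below Faris.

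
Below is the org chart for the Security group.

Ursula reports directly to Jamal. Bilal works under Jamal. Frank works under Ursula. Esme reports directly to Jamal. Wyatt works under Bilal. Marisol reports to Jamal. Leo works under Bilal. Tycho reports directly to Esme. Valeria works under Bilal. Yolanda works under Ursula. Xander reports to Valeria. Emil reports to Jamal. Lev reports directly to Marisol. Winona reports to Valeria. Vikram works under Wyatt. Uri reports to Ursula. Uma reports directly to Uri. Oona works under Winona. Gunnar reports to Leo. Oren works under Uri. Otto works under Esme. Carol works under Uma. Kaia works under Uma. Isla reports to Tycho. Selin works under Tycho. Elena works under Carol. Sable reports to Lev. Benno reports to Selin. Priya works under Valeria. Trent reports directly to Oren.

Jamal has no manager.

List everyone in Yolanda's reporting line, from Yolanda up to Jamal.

Yolanda reports to Ursula. Ursula reports to Jamal. Jamal is at the top.

Yolanda -> Ursula -> Jamal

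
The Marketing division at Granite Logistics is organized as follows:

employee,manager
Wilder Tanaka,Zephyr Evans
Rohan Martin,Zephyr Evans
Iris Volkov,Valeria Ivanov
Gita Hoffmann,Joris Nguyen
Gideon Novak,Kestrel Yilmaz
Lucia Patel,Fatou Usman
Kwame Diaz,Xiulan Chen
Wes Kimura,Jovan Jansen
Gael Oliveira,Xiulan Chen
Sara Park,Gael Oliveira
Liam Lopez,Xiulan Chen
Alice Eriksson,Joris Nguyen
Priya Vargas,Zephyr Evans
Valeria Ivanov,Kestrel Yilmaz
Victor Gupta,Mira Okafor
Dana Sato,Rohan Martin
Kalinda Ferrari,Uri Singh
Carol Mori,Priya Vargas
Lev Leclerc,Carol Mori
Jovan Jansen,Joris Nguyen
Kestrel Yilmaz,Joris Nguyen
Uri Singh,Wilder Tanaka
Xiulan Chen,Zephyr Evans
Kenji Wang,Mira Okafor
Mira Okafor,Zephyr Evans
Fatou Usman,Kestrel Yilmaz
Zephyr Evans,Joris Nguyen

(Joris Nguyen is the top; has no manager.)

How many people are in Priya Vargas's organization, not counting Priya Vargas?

2

Priya Vargas directly manages Carol Mori. Under Carol Mori: Lev Leclerc (1). That's 2 in total.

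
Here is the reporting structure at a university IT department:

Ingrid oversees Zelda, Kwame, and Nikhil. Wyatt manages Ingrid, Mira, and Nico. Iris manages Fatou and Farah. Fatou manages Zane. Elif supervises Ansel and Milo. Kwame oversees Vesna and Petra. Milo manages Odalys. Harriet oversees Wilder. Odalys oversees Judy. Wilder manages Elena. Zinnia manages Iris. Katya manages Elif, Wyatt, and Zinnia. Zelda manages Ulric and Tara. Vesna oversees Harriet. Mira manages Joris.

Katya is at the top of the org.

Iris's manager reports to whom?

Katya

Iris reports to Zinnia, and Zinnia reports to Katya. So Iris's skip-level manager is Katya.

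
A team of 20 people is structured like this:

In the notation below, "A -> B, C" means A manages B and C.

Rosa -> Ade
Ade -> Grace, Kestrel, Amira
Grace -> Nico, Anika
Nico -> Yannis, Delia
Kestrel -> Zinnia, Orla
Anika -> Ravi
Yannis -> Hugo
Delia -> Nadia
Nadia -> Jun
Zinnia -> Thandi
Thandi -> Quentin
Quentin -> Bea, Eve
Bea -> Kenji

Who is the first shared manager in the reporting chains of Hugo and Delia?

Hugo's chain of managers is Yannis, Nico, Grace, Ade, Rosa. Delia's chain of managers is Nico, Grace, Ade, Rosa. The first manager that appears in both chains is Nico.

Nico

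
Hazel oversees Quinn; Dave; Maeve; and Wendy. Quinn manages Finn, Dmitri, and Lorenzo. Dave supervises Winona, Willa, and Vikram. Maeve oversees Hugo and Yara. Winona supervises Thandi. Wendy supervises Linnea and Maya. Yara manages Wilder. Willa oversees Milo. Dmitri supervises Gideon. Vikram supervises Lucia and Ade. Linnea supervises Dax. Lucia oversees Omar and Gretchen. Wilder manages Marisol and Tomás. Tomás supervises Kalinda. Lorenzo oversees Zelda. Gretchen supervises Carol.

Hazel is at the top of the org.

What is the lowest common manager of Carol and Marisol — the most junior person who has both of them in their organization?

Carol's chain of managers is Gretchen, Lucia, Vikram, Dave, Hazel. Marisol's chain of managers is Wilder, Yara, Maeve, Hazel. The first manager that appears in both chains is Hazel.

Hazel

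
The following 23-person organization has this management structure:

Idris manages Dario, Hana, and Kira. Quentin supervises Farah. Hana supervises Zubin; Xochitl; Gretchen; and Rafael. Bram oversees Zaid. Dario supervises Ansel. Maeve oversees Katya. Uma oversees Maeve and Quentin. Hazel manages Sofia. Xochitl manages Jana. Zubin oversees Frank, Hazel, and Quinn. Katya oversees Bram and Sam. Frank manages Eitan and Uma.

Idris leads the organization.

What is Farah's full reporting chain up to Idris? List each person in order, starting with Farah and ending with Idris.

Farah -> Quentin -> Uma -> Frank -> Zubin -> Hana -> Idris

Farah reports to Quentin. Quentin reports to Uma. Uma reports to Frank. Frank reports to Zubin. Zubin reports to Hana. Hana reports to Idris. Idris is at the top.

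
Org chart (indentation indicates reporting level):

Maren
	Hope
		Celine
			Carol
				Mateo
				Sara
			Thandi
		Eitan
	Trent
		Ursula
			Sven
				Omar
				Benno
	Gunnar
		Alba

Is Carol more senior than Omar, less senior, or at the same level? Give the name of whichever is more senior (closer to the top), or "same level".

Carol is 3 levels below Maren; Omar is 4. Carol is higher.

Carol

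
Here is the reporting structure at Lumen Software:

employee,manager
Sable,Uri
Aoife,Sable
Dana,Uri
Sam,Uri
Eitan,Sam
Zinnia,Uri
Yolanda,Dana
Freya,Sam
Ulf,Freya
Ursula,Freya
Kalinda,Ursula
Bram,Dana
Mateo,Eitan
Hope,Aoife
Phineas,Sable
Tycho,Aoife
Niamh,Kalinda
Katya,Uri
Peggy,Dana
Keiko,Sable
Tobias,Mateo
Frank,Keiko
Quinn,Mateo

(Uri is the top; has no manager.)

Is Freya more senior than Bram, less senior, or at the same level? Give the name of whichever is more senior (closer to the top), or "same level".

Both Freya and Bram are 2 levels below Uri.

same level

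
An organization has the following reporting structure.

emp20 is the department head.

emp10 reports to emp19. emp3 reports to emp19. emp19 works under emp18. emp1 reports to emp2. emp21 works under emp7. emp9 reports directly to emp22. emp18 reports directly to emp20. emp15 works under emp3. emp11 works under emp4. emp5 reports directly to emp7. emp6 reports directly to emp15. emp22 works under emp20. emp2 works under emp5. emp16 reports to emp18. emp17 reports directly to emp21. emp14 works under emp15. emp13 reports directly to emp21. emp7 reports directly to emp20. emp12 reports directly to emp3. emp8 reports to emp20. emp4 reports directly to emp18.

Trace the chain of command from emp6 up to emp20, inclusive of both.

emp6 reports to emp15. emp15 reports to emp3. emp3 reports to emp19. emp19 reports to emp18. emp18 reports to emp20. emp20 is at the top.

emp6 -> emp15 -> emp3 -> emp19 -> emp18 -> emp20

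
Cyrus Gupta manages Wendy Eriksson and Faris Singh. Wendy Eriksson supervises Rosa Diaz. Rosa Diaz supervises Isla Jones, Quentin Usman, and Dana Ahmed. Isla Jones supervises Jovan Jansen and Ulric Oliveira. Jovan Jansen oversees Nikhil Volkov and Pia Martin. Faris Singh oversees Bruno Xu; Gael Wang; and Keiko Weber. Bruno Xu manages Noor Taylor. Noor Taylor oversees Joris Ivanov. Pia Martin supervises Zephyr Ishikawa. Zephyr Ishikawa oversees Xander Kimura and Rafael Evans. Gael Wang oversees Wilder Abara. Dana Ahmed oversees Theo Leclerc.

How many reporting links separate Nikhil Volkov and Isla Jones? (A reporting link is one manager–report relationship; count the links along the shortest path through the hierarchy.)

2

Nikhil Volkov is in Isla Jones's organization: the chain from Nikhil Volkov up to Isla Jones is Nikhil Volkov → Jovan Jansen → Isla Jones, which is 2 links.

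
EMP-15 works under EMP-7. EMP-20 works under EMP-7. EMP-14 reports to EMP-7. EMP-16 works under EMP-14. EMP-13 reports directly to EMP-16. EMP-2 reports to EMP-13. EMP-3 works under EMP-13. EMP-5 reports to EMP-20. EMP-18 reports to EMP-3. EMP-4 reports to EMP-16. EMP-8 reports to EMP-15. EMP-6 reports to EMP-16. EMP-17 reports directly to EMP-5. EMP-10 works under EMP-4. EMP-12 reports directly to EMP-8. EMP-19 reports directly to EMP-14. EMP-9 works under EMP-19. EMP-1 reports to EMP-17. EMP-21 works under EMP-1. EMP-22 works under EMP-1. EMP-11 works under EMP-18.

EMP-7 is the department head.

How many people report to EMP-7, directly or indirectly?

EMP-7 directly manages EMP-15, EMP-20, EMP-14. Under EMP-15: EMP-8, EMP-12 (2). Under EMP-20: EMP-5, EMP-17, EMP-1, EMP-22, EMP-21 (5). Under EMP-14: EMP-19, EMP-9, EMP-16, EMP-6, EMP-4, EMP-10, EMP-13, EMP-3, EMP-18, EMP-11, EMP-2 (11). So EMP-7's organization is 3 direct reports plus everyone under them: 3 + 6 + 12 = 21.

21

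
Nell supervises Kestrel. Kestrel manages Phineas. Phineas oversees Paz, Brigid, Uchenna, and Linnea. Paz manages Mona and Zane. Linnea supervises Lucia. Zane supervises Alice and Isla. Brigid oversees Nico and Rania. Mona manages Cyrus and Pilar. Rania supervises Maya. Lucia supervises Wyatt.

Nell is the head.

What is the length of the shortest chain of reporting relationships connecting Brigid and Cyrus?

4

Brigid is 1 level below Phineas, and Cyrus is 3 levels below Phineas (their lowest common manager). The shortest path runs up from Brigid to Phineas and back down to Cyrus: 1 + 3 = 4 links.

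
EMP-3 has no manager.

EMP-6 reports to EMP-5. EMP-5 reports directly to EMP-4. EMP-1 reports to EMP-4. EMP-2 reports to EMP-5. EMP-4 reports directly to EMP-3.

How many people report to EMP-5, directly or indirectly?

2

EMP-5 directly manages EMP-2, EMP-6. EMP-2 has no reports. EMP-6 has no reports. So EMP-5's organization is 2 direct reports plus everyone under them: 1 + 1 = 2.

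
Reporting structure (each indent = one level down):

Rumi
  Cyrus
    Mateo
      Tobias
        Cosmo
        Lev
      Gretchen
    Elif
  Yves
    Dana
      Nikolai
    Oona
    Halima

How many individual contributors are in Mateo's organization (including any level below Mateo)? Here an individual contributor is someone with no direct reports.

The people in Mateo's organization with no one reporting to them are Gretchen, Lev, Cosmo. That is 3.

3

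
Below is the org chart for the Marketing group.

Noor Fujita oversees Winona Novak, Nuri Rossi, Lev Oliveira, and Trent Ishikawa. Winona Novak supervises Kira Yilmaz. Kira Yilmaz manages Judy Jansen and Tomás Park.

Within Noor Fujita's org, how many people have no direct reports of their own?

5

The people in Noor Fujita's organization with no one reporting to them are Trent Ishikawa, Lev Oliveira, Nuri Rossi, Tomás Park, Judy Jansen. That is 5.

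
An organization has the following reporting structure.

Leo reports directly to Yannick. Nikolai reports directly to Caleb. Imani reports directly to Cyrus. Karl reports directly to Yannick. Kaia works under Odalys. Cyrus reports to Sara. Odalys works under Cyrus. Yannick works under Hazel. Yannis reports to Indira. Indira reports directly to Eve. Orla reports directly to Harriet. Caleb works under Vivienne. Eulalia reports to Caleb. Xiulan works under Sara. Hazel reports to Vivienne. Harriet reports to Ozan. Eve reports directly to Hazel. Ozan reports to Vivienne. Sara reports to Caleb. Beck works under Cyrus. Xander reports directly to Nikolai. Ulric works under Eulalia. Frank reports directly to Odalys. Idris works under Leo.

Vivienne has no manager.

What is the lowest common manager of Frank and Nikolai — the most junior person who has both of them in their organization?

Caleb

Frank's chain of managers is Odalys, Cyrus, Sara, Caleb, Vivienne. Nikolai's chain of managers is Caleb, Vivienne. The first manager that appears in both chains is Caleb.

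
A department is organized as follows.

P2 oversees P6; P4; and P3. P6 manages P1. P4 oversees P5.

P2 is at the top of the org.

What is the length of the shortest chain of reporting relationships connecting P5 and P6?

3

P5 is 2 levels below P2, and P6 is 1 level below P2 (their lowest common manager). The shortest path runs up from P5 to P2 and back down to P6: 2 + 1 = 3 links.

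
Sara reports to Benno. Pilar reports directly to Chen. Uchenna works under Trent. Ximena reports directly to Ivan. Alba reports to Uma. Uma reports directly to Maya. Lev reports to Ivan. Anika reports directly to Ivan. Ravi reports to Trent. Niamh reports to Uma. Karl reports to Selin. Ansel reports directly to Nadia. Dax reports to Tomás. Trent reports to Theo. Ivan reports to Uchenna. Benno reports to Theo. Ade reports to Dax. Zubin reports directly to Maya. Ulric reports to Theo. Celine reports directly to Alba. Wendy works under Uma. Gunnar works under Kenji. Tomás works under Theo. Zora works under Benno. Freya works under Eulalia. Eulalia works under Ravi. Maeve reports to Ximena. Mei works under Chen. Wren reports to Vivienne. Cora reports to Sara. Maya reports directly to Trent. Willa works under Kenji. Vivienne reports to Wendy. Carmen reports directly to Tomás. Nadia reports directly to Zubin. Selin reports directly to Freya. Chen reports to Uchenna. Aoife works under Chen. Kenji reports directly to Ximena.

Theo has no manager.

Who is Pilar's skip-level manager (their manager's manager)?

Pilar reports to Chen, and Chen reports to Uchenna. So Pilar's skip-level manager is Uchenna.

Uchenna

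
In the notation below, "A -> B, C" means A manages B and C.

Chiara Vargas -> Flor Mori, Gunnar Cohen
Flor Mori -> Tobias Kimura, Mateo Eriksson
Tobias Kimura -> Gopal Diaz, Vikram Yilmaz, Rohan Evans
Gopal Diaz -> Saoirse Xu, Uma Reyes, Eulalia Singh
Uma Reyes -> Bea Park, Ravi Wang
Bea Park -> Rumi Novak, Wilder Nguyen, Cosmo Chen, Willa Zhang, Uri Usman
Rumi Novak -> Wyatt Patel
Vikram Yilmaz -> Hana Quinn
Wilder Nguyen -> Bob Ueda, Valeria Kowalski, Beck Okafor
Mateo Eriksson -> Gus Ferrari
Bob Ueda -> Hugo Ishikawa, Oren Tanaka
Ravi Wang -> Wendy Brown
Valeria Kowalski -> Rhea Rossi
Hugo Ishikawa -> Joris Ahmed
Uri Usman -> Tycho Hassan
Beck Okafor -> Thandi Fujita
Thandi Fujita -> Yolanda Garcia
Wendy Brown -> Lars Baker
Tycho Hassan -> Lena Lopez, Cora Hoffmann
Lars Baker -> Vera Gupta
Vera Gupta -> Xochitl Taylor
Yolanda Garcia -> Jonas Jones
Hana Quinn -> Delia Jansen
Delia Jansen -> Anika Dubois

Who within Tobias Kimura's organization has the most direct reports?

Bea Park

Direct-report counts within Tobias Kimura's organization: Tobias Kimura has 3; Vikram Yilmaz has 1; Hana Quinn has 1; Delia Jansen has 1; Gopal Diaz has 3; Uma Reyes has 2; Ravi Wang has 1; Wendy Brown has 1; Lars Baker has 1; Vera Gupta has 1; Bea Park has 5; Uri Usman has 1; Tycho Hassan has 2; Wilder Nguyen has 3; Beck Okafor has 1; Thandi Fujita has 1; Yolanda Garcia has 1; Valeria Kowalski has 1; Bob Ueda has 2; Hugo Ishikawa has 1; Rumi Novak has 1. The largest is 5, held by Bea Park.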